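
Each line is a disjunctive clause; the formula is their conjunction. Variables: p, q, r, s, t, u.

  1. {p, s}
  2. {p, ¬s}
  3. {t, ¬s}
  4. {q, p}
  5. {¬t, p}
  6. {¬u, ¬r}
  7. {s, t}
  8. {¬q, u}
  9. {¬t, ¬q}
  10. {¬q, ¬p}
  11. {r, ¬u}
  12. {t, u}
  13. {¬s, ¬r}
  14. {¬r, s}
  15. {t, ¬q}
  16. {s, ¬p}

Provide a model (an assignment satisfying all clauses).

p = True, q = False, r = False, s = True, t = True, u = False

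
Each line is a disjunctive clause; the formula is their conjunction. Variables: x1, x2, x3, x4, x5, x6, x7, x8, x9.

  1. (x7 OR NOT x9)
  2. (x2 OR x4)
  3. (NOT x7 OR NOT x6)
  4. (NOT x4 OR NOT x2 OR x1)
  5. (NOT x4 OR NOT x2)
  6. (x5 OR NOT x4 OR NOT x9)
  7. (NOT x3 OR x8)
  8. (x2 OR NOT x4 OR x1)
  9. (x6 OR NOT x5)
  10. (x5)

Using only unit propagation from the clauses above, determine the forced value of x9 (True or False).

False

(x5) is a unit clause: x5 = True.
(x6 OR NOT x5): since x5 = True, the clause reduces to (x6). x6 = True.
From (NOT x7 OR NOT x6) and x6 = True: x7 = False.
(x7 OR NOT x9) with x7 = False leaves only NOT x9, so x9 = False.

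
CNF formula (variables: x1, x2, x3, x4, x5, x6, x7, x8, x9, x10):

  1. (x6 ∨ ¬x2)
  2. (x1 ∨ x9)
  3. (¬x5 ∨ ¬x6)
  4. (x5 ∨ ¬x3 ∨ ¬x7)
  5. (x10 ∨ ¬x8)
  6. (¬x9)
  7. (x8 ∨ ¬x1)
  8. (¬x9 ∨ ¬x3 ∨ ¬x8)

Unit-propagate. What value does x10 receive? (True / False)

True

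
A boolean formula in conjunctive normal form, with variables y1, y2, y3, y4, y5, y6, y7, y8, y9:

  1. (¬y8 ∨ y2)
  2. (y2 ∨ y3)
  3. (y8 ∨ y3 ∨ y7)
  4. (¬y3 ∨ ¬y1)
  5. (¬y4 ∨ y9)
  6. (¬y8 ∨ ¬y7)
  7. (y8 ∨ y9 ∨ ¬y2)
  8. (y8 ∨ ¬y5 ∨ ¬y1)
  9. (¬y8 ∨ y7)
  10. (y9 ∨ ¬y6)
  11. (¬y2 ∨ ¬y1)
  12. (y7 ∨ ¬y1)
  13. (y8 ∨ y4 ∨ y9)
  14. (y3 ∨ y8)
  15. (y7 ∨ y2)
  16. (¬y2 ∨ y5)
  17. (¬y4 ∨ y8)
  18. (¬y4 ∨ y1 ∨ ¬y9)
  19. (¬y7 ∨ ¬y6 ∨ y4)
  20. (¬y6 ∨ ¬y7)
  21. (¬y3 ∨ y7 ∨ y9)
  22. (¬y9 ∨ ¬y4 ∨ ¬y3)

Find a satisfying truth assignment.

y1=False, y2=False, y3=True, y4=False, y5=False, y6=False, y7=True, y8=False, y9=True

y6 occurs only negated in the remaining clauses — set y6 = False.
Branch on y1: take y1 = False.
The remaining clauses are satisfied by y2 = False, y3 = True, y4 = False, y5 = False, y7 = True, y8 = False, y9 = True.
Every clause has at least one true literal under this assignment.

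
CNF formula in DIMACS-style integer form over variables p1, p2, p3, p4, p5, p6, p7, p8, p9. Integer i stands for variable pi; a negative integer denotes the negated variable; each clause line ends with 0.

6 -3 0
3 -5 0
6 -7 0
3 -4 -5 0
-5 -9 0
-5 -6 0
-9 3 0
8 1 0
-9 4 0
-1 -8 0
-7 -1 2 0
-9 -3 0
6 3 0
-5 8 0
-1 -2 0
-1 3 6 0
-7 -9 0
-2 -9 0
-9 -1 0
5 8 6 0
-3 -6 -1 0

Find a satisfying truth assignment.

p1 = False  p2 = True  p3 = False  p4 = False  p5 = False  p6 = True  p7 = False  p8 = True  p9 = False

Check each clause:
  1. {p6, ¬p3} — ¬p3 is true.
  2. {p3, ¬p5} — ¬p5 is true.
  3. {p6, ¬p7} — ¬p7 is true.
  4. {¬p5, p3, ¬p4} — ¬p5 is true.
  5. {¬p9, ¬p5} — ¬p5 is true.
  6. {¬p6, ¬p5} — ¬p5 is true.
  7. {p3, ¬p9} — ¬p9 is true.
  8. {p1, p8} — p8 is true.
  9. {p4, ¬p9} — ¬p9 is true.
  10. {¬p8, ¬p1} — ¬p1 is true.
  11. {¬p1, ¬p7, p2} — ¬p7 is true.
  12. {¬p3, ¬p9} — ¬p3 is true.
  13. {p3, p6} — p6 is true.
  14. {¬p5, p8} — p8 is true.
  15. {¬p1, ¬p2} — ¬p1 is true.
  16. {p6, ¬p1, p3} — p6 is true.
  17. {¬p9, ¬p7} — ¬p7 is true.
  18. {¬p9, ¬p2} — ¬p9 is true.
  19. {¬p9, ¬p1} — ¬p1 is true.
  20. {p5, p6, p8} — p8 is true.
  21. {¬p3, ¬p6, ¬p1} — ¬p3 is true.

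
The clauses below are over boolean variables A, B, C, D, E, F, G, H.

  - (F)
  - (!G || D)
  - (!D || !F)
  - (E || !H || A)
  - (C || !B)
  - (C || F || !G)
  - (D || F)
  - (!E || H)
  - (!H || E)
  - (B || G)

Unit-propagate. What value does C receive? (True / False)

Unit clause (F) sets F = True.
From (!F || !D) and F = True: D = False.
(D || !G): since D = False, the clause reduces to (!G). G = False.
(B || G): since G = False, the clause reduces to (B). B = True.
(C || !B): since B = True, the clause reduces to (C). C = True.

True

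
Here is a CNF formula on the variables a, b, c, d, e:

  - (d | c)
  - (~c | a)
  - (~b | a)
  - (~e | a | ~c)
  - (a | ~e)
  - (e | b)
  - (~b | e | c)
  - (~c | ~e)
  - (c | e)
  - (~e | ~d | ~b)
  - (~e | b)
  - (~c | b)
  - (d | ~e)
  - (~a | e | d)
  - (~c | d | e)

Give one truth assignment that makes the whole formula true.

Try a = True.
Branch on b: take b = True.
Branch on c: take c = True.
  then e is forced to False.
  then d is forced to True.

a = 1, b = 1, c = 1, d = 1, e = 0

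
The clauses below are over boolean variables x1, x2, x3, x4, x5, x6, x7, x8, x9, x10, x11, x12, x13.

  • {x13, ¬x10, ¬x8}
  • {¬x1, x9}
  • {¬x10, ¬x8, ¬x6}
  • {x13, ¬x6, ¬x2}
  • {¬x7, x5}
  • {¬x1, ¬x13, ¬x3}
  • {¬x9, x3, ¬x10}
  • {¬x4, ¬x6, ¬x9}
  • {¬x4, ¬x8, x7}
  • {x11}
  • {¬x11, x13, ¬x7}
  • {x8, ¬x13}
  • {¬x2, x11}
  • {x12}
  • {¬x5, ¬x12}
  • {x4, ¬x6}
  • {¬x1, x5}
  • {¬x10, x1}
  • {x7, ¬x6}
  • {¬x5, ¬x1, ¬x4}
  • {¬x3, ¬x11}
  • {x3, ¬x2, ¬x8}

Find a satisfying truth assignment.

x1=False  x2=False  x3=False  x4=True  x5=False  x6=False  x7=False  x8=False  x9=True  x10=False  x11=True  x12=True  x13=False

Unit propagation: (x11) forces x11 = True.
(x12) is a unit clause, so x12 = True.
Unit propagation: (¬x5) forces x5 = False.
The clause (¬x7) is unit: x7 must be False.
Unit propagation: (¬x1) forces x1 = False.
Unit propagation: (¬x10) forces x10 = False.
Unit propagation: (¬x6) forces x6 = False.
(¬x3) is a unit clause, so x3 = False.
Pure literal: x2 appears only negated; assign x2 = False.
x13 occurs only negated in the remaining clauses — set x13 = False.
Set x4 = True and propagate.
  then x8 is forced to False.
x9 is now unconstrained; take x9 = True.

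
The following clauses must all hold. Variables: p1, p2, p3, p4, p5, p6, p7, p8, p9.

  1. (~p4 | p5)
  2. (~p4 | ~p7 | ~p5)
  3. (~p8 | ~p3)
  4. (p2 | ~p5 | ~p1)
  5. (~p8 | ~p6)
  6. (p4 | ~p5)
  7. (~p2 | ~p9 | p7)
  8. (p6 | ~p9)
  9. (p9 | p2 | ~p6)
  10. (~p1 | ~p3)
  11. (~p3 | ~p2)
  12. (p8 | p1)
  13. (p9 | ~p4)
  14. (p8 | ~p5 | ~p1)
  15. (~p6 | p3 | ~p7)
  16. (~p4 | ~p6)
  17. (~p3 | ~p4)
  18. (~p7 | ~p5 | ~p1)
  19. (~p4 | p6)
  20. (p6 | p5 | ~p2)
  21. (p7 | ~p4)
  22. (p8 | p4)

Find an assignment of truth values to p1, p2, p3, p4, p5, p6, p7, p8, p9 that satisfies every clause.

p1=F, p2=F, p3=F, p4=F, p5=F, p6=F, p7=T, p8=T, p9=F

Check each clause:
  1. (p5 | ~p4) — ~p4 is true.
  2. (~p5 | ~p7 | ~p4) — ~p5 is true.
  3. (~p8 | ~p3) — ~p3 is true.
  4. (p2 | ~p1 | ~p5) — ~p5 is true.
  5. (~p6 | ~p8) — ~p6 is true.
  6. (~p5 | p4) — ~p5 is true.
  7. (~p2 | ~p9 | p7) — p7 is true.
  8. (~p9 | p6) — ~p9 is true.
  9. (~p6 | p2 | p9) — ~p6 is true.
  10. (~p3 | ~p1) — ~p3 is true.
  11. (~p2 | ~p3) — ~p3 is true.
  12. (p1 | p8) — p8 is true.
  13. (p9 | ~p4) — ~p4 is true.
  14. (p8 | ~p1 | ~p5) — p8 is true.
  15. (p3 | ~p7 | ~p6) — ~p6 is true.
  16. (~p6 | ~p4) — ~p6 is true.
  17. (~p3 | ~p4) — ~p4 is true.
  18. (~p7 | ~p5 | ~p1) — ~p5 is true.
  19. (p6 | ~p4) — ~p4 is true.
  20. (~p2 | p5 | p6) — ~p2 is true.
  21. (p7 | ~p4) — ~p4 is true.
  22. (p4 | p8) — p8 is true.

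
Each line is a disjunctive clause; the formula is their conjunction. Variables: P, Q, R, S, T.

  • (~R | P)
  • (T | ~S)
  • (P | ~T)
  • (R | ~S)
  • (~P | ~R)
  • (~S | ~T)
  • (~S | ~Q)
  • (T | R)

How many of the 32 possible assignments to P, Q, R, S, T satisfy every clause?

2

Satisfying assignments:
  P=1 Q=0 R=0 S=0 T=1
  P=1 Q=1 R=0 S=0 T=1
That's 2 in total.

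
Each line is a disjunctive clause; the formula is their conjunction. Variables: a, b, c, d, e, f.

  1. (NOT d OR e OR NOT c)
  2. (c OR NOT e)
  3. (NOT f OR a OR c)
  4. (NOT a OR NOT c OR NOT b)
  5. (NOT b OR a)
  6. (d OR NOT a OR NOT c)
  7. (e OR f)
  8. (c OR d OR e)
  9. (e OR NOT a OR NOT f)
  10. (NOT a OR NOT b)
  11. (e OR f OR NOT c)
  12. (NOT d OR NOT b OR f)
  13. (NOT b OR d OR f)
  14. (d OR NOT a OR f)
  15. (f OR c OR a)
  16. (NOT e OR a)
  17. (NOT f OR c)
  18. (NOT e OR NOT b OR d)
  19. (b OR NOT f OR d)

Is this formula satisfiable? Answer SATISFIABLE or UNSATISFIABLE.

SATISFIABLE

Set a = True and propagate.
  then b is forced to False.
Try c = True.
  then d is forced to True.
  then e is forced to True.
f is now unconstrained; take f = False.
So a=1, b=0, c=1, d=1, e=1, f=0 is a satisfying assignment.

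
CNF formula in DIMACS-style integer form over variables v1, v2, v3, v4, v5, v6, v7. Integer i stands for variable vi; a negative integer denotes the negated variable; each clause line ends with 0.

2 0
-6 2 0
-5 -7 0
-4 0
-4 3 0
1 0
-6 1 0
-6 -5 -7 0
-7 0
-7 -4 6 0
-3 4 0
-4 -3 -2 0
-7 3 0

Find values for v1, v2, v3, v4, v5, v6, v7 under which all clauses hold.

v1 = True, v2 = True, v3 = False, v4 = False, v5 = True, v6 = False, v7 = False

Check each clause:
  1. {v2} — v2 is true.
  2. {v2, ¬v6} — v2 is true.
  3. {¬v7, ¬v5} — ¬v7 is true.
  4. {¬v4} — ¬v4 is true.
  5. {¬v4, v3} — ¬v4 is true.
  6. {v1} — v1 is true.
  7. {v1, ¬v6} — v1 is true.
  8. {¬v6, ¬v5, ¬v7} — ¬v7 is true.
  9. {¬v7} — ¬v7 is true.
  10. {v6, ¬v4, ¬v7} — ¬v7 is true.
  11. {¬v3, v4} — ¬v3 is true.
  12. {¬v4, ¬v3, ¬v2} — ¬v4 is true.
  13. {v3, ¬v7} — ¬v7 is true.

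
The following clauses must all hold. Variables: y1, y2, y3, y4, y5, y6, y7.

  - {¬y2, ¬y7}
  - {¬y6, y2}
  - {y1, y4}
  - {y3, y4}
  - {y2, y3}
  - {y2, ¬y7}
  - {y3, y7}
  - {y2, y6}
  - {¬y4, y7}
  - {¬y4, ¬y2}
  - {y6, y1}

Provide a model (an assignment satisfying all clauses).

Pure literal: y1 appears only positively; assign y1 = True.
Pure literal: y3 appears only positively; assign y3 = True.
Try y2 = True.
  then y7 is forced to False.
  then y4 is forced to False.
y5, y6 are now unconstrained; take y5 = True, y6 = True.
Every clause has at least one true literal under this assignment.

y1 = 1  y2 = 1  y3 = 1  y4 = 0  y5 = 1  y6 = 1  y7 = 0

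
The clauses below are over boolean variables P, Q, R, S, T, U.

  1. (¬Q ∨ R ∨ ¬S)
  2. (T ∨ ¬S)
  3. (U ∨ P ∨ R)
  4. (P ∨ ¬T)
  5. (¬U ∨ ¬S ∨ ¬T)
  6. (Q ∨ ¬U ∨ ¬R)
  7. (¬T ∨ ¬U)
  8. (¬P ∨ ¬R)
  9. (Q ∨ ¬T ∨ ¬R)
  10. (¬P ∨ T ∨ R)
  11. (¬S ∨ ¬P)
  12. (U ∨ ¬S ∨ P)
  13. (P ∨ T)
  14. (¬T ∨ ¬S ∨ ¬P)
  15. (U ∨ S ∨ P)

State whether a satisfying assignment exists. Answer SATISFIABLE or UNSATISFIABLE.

Branch on P: take P = True.
  then R is forced to False.
  then T is forced to True.
  then U is forced to False.
  then S is forced to False.
Q is now unconstrained; take Q = True.
Every clause has at least one true literal under this assignment.
So P=T, Q=T, R=F, S=F, T=T, U=F is a satisfying assignment.

SATISFIABLE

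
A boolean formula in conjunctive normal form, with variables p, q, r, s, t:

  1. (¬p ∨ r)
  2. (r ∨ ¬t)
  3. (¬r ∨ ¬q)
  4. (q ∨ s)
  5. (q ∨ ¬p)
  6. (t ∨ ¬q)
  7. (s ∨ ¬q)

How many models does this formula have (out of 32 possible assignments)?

3

The models are:
  p=F q=F r=F s=T t=F
  p=F q=F r=T s=T t=F
  p=F q=F r=T s=T t=T
That's 3 in total.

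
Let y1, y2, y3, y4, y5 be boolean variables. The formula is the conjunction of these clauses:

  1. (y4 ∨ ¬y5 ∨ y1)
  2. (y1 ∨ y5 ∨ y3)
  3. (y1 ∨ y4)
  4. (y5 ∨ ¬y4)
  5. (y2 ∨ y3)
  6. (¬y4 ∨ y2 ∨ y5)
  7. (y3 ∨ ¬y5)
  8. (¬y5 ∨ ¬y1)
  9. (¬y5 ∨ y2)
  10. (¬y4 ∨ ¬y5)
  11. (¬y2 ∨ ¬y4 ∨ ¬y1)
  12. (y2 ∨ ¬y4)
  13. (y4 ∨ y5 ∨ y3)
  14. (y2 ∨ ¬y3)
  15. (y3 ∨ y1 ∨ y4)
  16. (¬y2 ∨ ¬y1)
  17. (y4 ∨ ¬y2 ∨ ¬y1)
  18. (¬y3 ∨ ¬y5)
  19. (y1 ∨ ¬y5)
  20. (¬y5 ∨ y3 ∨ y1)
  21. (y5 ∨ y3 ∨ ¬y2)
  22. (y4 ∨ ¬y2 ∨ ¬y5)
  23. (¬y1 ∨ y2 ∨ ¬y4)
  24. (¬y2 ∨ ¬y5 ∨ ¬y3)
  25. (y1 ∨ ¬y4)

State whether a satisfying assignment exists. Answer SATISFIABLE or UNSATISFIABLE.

UNSATISFIABLE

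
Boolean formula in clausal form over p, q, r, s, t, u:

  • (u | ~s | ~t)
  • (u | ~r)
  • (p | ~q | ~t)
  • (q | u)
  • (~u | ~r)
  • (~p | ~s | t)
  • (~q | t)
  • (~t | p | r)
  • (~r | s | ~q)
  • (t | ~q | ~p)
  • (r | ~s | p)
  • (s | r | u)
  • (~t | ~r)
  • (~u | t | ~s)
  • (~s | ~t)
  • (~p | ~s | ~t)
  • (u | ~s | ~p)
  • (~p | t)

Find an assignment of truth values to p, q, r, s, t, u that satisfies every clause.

p=1, q=1, r=0, s=0, t=1, u=1

Set p = True and propagate.
  then t is forced to True.
  then r is forced to False.
  then s is forced to False.
  then u is forced to True.
q is now unconstrained; take q = True.
Every clause has at least one true literal under this assignment.
Check each clause:
  1. (u | ~t | ~s) — ~s is true.
  2. (~r | u) — ~r is true.
  3. (~q | ~t | p) — p is true.
  4. (q | u) — q is true.
  5. (~r | ~u) — ~r is true.
  6. (~p | ~s | t) — ~s is true.
  7. (t | ~q) — t is true.
  8. (r | p | ~t) — p is true.
  9. (~q | s | ~r) — ~r is true.
  10. (~q | ~p | t) — t is true.
  11. (~s | p | r) — p is true.
  12. (u | r | s) — u is true.
  13. (~r | ~t) — ~r is true.
  14. (t | ~s | ~u) — ~s is true.
  15. (~s | ~t) — ~s is true.
  16. (~p | ~t | ~s) — ~s is true.
  17. (~p | u | ~s) — ~s is true.
  18. (~p | t) — t is true.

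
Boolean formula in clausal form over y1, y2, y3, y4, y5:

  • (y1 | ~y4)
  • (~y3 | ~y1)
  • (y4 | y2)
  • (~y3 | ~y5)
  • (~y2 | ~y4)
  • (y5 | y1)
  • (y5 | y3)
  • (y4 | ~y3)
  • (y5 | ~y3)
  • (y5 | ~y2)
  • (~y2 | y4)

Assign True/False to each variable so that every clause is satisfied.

y1=True, y2=False, y3=False, y4=True, y5=True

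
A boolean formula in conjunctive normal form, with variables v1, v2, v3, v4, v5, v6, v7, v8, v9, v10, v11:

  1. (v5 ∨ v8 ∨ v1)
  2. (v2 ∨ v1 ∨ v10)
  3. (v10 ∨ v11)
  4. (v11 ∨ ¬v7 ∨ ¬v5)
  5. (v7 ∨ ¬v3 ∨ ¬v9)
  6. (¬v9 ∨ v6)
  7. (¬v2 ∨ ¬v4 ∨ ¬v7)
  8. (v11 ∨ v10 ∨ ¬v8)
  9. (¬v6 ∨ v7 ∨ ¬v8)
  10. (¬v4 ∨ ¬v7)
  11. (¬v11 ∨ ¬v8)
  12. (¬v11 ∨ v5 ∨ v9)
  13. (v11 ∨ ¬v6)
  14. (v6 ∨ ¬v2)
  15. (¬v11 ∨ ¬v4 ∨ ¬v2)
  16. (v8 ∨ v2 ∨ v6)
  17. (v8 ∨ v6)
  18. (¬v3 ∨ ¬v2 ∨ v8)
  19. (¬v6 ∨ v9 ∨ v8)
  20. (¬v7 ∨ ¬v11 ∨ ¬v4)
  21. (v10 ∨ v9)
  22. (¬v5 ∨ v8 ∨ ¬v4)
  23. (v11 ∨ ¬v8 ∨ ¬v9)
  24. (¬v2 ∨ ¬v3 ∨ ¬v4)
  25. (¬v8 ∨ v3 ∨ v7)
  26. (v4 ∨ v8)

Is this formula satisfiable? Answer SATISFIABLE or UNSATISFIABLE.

SATISFIABLE

Pure literal: v1 appears only positively; assign v1 = True.
Pure literal: v10 appears only positively; assign v10 = True.
Set v2 = False and propagate.
For the remaining variables, v3 = True, v4 = True, v5 = False, v6 = False, v7 = False, v8 = True, v9 = False, v11 = False works.
Every clause has at least one true literal under this assignment.
So v1 = T, v2 = F, v3 = T, v4 = T, v5 = F, v6 = F, v7 = F, v8 = T, v9 = F, v10 = T, v11 = F is a satisfying assignment.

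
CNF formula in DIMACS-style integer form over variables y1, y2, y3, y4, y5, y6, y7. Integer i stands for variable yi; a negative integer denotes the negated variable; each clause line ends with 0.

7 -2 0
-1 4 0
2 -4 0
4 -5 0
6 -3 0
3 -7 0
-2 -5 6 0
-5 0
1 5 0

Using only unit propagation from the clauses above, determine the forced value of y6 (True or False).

True

Unit clause (~y5) sets y5 = False.
From (y1 \/ y5) and y5 = False: y1 = True.
(y4 \/ ~y1) with y1 = True leaves only y4, so y4 = True.
In (~y4 \/ y2), ~y4 is now false; y2 must hold, so y2 = True.
(~y2 \/ y7): since y2 = True, the clause reduces to (y7). y7 = True.
(~y7 \/ y3): since y7 = True, the clause reduces to (y3). y3 = True.
From (y6 \/ ~y3) and y3 = True: y6 = True.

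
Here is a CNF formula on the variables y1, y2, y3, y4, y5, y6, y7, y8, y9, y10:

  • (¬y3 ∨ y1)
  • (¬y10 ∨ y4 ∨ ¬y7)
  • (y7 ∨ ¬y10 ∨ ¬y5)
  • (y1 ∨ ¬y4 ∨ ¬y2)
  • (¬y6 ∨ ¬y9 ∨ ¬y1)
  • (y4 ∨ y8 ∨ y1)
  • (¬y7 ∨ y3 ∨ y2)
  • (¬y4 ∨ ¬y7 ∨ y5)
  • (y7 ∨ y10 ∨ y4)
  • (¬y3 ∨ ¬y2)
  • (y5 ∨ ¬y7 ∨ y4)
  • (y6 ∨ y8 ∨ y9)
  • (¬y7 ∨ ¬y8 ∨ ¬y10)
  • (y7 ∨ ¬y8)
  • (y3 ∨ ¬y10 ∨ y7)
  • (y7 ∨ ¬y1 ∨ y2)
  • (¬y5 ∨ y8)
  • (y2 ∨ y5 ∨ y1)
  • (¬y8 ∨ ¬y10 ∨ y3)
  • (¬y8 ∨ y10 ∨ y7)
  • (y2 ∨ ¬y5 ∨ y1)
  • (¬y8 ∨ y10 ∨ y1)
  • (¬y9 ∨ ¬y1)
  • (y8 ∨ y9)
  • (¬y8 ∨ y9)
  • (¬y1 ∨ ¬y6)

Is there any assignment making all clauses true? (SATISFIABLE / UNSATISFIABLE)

UNSATISFIABLE

y7 = True:
  y1 = True:
    propagation gives y9=False, y8=True; an empty clause results — contradiction.
  y1 = False:
    propagation gives y3=False, y2=True, y4=False, y10=False; an empty clause results — contradiction.
y7 = False:
  propagation gives y8=False, y5=False, y9=True, y1=False; an empty clause results — contradiction.
Every branch closes, so no satisfying assignment exists.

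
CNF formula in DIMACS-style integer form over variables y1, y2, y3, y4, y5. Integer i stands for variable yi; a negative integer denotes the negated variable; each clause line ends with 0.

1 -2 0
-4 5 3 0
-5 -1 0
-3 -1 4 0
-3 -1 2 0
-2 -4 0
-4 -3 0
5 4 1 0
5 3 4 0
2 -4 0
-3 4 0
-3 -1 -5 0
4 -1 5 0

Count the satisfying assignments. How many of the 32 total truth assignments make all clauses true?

Satisfying assignments:
  y1=0 y2=0 y3=0 y4=0 y5=1
That's 1 in total.

1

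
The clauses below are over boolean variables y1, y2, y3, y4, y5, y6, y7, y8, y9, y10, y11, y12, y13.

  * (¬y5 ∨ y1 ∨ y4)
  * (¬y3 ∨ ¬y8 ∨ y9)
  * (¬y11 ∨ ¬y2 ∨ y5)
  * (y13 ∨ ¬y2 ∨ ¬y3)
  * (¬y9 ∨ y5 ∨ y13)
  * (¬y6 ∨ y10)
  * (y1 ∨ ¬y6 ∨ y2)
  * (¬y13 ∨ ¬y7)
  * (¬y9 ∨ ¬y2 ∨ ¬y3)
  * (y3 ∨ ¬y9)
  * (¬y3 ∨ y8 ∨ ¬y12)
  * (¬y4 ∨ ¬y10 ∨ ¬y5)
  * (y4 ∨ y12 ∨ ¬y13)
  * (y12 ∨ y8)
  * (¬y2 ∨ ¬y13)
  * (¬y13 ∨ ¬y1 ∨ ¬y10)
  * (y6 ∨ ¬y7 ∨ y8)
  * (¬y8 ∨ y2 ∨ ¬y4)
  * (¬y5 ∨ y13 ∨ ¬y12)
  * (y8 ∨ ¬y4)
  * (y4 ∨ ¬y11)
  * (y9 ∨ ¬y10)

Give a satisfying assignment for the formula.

y1 = True, y2 = False, y3 = True, y4 = False, y5 = True, y6 = True, y7 = False, y8 = True, y9 = True, y10 = True, y11 = False, y12 = False, y13 = False

y7 occurs only negated in the remaining clauses — set y7 = False.
Pure literal: y11 appears only negated; assign y11 = False.
Set y1 = True and propagate.
Try y2 = False.
The remaining clauses are satisfied by y3 = True, y4 = False, y5 = True, y6 = True, y8 = True, y9 = True, y10 = True, y12 = False, y13 = False.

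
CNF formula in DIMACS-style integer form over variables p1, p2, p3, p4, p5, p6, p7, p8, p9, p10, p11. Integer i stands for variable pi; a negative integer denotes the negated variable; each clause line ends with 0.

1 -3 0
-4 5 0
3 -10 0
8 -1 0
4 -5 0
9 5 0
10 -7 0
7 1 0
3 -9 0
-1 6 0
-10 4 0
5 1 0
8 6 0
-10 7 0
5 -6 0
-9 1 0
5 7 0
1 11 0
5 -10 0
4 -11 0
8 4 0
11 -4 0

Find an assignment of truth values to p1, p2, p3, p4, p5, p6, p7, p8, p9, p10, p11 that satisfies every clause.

Pure literal: p8 appears only positively; assign p8 = True.
Set p1 = True and propagate.
  then p6 is forced to True.
  then p5 is forced to True.
  then p4 is forced to True.
  then p11 is forced to True.
For the remaining variables, p2 = True, p3 = True, p7 = False, p9 = False, p10 = False works.

p1 = 1, p2 = 1, p3 = 1, p4 = 1, p5 = 1, p6 = 1, p7 = 0, p8 = 1, p9 = 0, p10 = 0, p11 = 1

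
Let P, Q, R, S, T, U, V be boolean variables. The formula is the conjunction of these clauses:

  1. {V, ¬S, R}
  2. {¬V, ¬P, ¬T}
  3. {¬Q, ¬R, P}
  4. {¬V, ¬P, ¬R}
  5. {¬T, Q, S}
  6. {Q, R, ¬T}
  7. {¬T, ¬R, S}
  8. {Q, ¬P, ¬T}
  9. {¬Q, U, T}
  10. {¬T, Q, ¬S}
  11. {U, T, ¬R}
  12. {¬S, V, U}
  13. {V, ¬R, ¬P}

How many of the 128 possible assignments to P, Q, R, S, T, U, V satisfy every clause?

Case analysis on T and R:
  T=1, R=1: a clause becomes empty — 0.
  T=1, R=0: U free; 4 ways for (P,Q,S,V) × 2^1 = 8.
  T=0, R=1: remaining (P,Q,S,U,V) ∈ {(0,0,0,1,0); (0,0,0,1,1); (0,0,1,1,0); (0,0,1,1,1)} — 4.
  T=0, R=0: P free; 9 ways for (Q,S,U,V) × 2^1 = 18.
Total: 0 + 8 + 4 + 18 = 30.

30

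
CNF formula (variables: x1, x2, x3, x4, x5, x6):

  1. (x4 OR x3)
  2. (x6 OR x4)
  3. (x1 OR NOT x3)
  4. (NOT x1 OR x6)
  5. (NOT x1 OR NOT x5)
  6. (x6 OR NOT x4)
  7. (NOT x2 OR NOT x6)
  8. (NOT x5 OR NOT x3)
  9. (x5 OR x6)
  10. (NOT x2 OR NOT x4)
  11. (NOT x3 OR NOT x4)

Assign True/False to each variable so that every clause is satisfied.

Pure literal: x2 appears only negated; assign x2 = False.
Branch on x1: take x1 = True.
  then x6 is forced to True.
  then x5 is forced to False.
For the remaining variables, x3 = True, x4 = False works.
Every clause has at least one true literal under this assignment.

x1=T, x2=F, x3=T, x4=F, x5=F, x6=T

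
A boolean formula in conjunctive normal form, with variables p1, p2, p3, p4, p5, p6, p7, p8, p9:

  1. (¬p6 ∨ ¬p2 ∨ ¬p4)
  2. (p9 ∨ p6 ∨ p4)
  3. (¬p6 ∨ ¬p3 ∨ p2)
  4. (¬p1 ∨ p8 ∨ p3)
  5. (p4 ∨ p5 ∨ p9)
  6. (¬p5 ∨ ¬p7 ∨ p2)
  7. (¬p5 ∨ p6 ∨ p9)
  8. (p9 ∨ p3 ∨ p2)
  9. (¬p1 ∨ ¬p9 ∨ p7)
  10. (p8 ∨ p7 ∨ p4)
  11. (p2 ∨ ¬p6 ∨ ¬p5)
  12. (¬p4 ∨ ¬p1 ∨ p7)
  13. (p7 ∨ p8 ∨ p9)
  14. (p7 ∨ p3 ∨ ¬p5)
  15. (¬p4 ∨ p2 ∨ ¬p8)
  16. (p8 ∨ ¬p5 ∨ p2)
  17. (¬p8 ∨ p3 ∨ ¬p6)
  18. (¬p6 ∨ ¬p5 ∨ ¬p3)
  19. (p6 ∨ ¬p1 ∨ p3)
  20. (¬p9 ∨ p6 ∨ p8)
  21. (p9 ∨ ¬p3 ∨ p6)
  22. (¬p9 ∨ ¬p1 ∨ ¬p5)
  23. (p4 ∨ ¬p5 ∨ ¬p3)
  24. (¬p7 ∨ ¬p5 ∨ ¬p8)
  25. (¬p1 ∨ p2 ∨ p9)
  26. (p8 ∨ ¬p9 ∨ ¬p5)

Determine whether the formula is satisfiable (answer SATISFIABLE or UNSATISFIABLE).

SATISFIABLE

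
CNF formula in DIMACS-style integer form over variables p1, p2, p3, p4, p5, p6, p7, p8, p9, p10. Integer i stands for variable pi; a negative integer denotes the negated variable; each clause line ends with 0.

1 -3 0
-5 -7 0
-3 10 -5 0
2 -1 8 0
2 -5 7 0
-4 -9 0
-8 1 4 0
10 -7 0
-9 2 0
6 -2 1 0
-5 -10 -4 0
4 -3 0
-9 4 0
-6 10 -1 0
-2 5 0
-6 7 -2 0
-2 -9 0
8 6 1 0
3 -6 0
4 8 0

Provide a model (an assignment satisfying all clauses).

p1 = T, p2 = T, p3 = F, p4 = T, p5 = T, p6 = F, p7 = F, p8 = F, p9 = F, p10 = F

Pure literal: p9 appears only negated; assign p9 = False.
Branch on p1: take p1 = True.
Try p2 = True.
  then p5 is forced to True.
  then p7 is forced to False.
  then p6 is forced to False.
Branch on p3: take p3 = False.
For the remaining variables, p4 = True, p8 = False, p10 = False works.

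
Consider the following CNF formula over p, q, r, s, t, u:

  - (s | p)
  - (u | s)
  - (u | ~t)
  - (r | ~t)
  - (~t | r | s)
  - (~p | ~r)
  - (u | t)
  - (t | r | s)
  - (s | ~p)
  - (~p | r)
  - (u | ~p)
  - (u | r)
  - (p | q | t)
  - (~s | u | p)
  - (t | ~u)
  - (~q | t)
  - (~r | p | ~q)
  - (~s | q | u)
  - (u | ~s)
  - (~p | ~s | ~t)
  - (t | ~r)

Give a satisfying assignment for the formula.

Set p = False and propagate.
  then s is forced to True.
  then u is forced to True.
  then t is forced to True.
  then r is forced to True.
  then q is forced to False.

p = F, q = F, r = T, s = T, t = T, u = T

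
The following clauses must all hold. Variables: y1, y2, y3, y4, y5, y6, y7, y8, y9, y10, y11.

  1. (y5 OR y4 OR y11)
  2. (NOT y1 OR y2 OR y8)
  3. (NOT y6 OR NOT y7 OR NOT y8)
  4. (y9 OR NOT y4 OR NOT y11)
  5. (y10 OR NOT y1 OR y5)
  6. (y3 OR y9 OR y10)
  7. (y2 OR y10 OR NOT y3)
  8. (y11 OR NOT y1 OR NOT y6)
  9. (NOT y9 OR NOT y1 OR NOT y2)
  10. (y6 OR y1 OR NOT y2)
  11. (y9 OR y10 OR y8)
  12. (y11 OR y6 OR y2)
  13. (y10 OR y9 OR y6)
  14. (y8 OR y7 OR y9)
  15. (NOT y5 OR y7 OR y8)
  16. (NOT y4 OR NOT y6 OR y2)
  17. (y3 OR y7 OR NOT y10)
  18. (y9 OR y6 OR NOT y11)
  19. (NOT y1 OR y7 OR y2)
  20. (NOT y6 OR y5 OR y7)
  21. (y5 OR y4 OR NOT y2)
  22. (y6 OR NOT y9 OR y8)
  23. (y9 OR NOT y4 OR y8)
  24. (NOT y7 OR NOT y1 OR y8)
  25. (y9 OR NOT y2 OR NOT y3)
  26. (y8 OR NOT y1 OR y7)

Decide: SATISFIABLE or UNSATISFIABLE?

SATISFIABLE

Branch on y1: take y1 = False.
Branch on y2: take y2 = False.
Set y3 = False and propagate.
The remaining clauses are satisfied by y4 = True, y5 = False, y6 = False, y7 = False, y8 = True, y9 = True, y10 = False, y11 = True.
So y1 = False, y2 = False, y3 = False, y4 = True, y5 = False, y6 = False, y7 = False, y8 = True, y9 = True, y10 = False, y11 = True is a satisfying assignment.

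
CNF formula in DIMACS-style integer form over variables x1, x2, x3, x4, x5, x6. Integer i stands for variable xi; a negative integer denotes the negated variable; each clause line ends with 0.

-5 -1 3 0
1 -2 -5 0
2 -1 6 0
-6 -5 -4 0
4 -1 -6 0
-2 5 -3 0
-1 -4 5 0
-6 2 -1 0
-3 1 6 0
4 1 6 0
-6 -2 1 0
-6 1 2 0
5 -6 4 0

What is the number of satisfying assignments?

6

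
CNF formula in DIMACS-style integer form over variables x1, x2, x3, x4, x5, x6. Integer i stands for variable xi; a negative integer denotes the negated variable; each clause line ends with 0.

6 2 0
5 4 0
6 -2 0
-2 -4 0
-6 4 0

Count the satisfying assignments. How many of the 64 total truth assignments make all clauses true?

8

Split on x2, then x4.
  x2=1, x4=1: a clause becomes empty — 0.
  x2=1, x4=0: a clause becomes empty — 0.
  x2=0, x4=1: forces x6=1; x1, x3, x5 free → 2^3 = 8.
  x2=0, x4=0: a clause becomes empty — 0.
Total: 0 + 0 + 8 + 0 = 8.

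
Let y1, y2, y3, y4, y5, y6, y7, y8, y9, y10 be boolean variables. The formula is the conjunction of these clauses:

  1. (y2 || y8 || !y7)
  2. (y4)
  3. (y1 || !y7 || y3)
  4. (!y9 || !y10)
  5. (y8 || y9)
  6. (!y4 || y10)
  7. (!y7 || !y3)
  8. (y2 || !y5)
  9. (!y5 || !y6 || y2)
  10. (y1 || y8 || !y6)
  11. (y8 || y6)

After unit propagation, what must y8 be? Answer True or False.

Unit clause (y4) sets y4 = True.
From (!y4 || y10) and y4 = True: y10 = True.
In (!y9 || !y10), !y10 is now false; !y9 must hold, so y9 = False.
(y8 || y9) with y9 = False leaves only y8, so y8 = True.

True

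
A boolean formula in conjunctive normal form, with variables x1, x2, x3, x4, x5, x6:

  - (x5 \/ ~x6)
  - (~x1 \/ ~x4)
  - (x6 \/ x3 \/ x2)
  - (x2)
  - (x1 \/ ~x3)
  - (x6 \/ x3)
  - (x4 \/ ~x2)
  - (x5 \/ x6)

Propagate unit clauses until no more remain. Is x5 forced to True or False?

True

(x2) is a unit clause: x2 = True.
From (x4 \/ ~x2) and x2 = True: x4 = True.
(~x1 \/ ~x4) with x4 = True leaves only ~x1, so x1 = False.
(~x3 \/ x1): since x1 = False, the clause reduces to (~x3). x3 = False.
(x6 \/ x3) with x3 = False leaves only x6, so x6 = True.
In (~x6 \/ x5), ~x6 is now false; x5 must hold, so x5 = True.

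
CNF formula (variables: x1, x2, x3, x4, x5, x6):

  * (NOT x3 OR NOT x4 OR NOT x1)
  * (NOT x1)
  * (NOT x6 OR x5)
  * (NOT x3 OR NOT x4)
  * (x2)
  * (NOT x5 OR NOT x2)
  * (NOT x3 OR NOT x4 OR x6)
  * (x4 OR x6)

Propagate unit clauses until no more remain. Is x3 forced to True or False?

False

(NOT x1) stands alone — x1 = False.
(x2) stands alone — x2 = True.
(NOT x5 OR NOT x2): since x2 = True, the clause reduces to (NOT x5). x5 = False.
(x5 OR NOT x6): since x5 = False, the clause reduces to (NOT x6). x6 = False.
(x4 OR x6): since x6 = False, the clause reduces to (x4). x4 = True.
From (NOT x3 OR NOT x4) and x4 = True: x3 = False.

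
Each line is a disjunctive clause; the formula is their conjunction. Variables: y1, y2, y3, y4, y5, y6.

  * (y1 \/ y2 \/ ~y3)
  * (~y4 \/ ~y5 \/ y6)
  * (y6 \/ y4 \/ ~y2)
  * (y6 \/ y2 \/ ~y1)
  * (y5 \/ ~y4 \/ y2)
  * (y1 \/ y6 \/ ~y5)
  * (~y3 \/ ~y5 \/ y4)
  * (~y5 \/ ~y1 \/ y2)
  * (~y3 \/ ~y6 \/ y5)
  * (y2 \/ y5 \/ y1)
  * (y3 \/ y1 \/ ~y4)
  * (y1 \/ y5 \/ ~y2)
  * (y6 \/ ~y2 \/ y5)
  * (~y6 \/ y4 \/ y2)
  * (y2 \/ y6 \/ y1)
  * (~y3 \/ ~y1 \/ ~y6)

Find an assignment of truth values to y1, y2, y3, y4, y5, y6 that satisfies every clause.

Try y1 = False.
Set y2 = True and propagate.
  then y5 is forced to True.
  then y6 is forced to True.
Set y3 = False and propagate.
  then y4 is forced to False.

y1=F, y2=T, y3=F, y4=F, y5=T, y6=T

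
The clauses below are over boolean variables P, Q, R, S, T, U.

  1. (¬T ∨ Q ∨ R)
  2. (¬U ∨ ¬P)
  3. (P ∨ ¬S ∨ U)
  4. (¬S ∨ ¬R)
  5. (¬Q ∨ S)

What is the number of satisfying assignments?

Case analysis on S and P:
  S=T, P=T: remaining (Q,R,T,U) ∈ {(F,F,F,F); (T,F,F,F); (T,F,T,F)} — 3.
  S=T, P=F: remaining (Q,R,T,U) ∈ {(F,F,F,T); (T,F,F,T); (T,F,T,T)} — 3.
  S=F, P=T: remaining (Q,R,T,U) ∈ {(F,F,F,F); (F,T,F,F); (F,T,T,F)} — 3.
  S=F, P=F: U free; 3 ways for (Q,R,T) × 2^1 = 6.
Total: 3 + 3 + 3 + 6 = 15.

15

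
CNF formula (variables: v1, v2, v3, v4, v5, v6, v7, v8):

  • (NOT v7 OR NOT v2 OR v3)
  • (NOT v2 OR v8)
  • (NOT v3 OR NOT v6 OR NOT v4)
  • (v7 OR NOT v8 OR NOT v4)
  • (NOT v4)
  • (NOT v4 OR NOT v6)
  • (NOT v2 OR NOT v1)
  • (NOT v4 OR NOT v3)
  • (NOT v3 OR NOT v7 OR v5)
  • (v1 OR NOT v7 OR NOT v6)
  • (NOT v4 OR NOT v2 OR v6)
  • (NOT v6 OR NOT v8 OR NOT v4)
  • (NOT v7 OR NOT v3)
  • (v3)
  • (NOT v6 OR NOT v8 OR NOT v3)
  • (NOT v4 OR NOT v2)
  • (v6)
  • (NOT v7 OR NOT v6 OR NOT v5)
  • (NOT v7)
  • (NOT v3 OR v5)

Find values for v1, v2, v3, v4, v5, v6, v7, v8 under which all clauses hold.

v1 = True  v2 = False  v3 = True  v4 = False  v5 = True  v6 = True  v7 = False  v8 = False

Check each clause:
  1. (v3 OR NOT v2 OR NOT v7) — NOT v7 is true.
  2. (v8 OR NOT v2) — NOT v2 is true.
  3. (NOT v4 OR NOT v3 OR NOT v6) — NOT v4 is true.
  4. (v7 OR NOT v4 OR NOT v8) — NOT v8 is true.
  5. (NOT v4) — NOT v4 is true.
  6. (NOT v4 OR NOT v6) — NOT v4 is true.
  7. (NOT v2 OR NOT v1) — NOT v2 is true.
  8. (NOT v3 OR NOT v4) — NOT v4 is true.
  9. (NOT v7 OR v5 OR NOT v3) — NOT v7 is true.
  10. (v1 OR NOT v6 OR NOT v7) — v1 is true.
  11. (v6 OR NOT v2 OR NOT v4) — NOT v4 is true.
  12. (NOT v6 OR NOT v4 OR NOT v8) — NOT v8 is true.
  13. (NOT v7 OR NOT v3) — NOT v7 is true.
  14. (v3) — v3 is true.
  15. (NOT v3 OR NOT v6 OR NOT v8) — NOT v8 is true.
  16. (NOT v4 OR NOT v2) — NOT v4 is true.
  17. (v6) — v6 is true.
  18. (NOT v5 OR NOT v7 OR NOT v6) — NOT v7 is true.
  19. (NOT v7) — NOT v7 is true.
  20. (v5 OR NOT v3) — v5 is true.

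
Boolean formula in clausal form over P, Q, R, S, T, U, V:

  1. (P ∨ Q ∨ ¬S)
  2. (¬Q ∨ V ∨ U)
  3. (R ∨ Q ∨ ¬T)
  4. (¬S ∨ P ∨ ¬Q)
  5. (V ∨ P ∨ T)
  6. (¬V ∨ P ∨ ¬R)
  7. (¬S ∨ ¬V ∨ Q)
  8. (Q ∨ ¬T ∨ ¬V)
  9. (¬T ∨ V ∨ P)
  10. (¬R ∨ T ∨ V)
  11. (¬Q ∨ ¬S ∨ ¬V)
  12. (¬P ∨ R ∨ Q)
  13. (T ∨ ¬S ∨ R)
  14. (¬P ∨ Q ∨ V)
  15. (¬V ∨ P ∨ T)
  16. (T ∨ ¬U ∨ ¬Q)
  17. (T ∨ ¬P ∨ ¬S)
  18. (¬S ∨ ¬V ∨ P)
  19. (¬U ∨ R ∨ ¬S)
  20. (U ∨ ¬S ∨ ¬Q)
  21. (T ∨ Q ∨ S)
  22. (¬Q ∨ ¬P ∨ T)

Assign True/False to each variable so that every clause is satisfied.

P=1, Q=1, R=0, S=0, T=1, U=0, V=1

Set P = True and propagate.
Set Q = True and propagate.
  then T is forced to True.
The remaining clauses are satisfied by R = False, S = False, U = False, V = True.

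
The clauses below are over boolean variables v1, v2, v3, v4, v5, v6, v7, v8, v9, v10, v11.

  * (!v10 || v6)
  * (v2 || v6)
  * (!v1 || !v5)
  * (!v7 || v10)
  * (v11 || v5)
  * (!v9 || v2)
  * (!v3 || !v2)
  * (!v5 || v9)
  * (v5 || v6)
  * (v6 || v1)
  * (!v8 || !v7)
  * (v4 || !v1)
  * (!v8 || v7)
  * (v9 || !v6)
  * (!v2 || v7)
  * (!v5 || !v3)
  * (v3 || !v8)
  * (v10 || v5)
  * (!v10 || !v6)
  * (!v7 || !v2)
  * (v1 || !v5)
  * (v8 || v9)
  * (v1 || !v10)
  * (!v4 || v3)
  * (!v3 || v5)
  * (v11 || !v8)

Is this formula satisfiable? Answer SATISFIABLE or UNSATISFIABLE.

UNSATISFIABLE

v5 = True:
  propagation gives v1=False; an empty clause results — contradiction.
v5 = False:
  propagation gives v11=True, v6=True, v9=True, v2=True; an empty clause results — contradiction.
Every branch closes, so no satisfying assignment exists.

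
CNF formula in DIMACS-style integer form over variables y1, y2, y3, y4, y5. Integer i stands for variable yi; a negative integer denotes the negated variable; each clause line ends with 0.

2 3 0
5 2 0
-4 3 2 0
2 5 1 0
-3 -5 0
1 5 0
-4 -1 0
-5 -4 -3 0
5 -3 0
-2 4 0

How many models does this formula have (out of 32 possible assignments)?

The models are:
  y1=0 y2=1 y3=0 y4=1 y5=1
Count: 1.

1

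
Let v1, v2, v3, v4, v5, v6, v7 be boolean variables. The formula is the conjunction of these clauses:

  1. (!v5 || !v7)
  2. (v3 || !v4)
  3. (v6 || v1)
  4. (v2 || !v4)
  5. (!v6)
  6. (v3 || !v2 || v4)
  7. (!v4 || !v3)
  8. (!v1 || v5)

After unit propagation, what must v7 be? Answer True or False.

False

(!v6) is a unit clause: v6 = False.
(v6 || v1) with v6 = False leaves only v1, so v1 = True.
(!v1 || v5): since v1 = True, the clause reduces to (v5). v5 = True.
In (!v7 || !v5), !v5 is now false; !v7 must hold, so v7 = False.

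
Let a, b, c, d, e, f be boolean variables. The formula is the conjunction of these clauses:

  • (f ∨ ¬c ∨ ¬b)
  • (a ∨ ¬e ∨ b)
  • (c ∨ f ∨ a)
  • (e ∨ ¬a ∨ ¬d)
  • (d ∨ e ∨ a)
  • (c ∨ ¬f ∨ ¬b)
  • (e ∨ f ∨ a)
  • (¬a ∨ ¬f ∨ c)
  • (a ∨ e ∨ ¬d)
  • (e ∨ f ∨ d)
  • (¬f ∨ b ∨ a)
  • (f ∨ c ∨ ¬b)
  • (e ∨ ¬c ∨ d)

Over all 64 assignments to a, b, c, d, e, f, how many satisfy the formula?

10

Case analysis on a and f:
  a=1, f=1: remaining (b,c,d,e) ∈ {(0,1,0,1); (0,1,1,1); (1,1,0,1); (1,1,1,1)} — 4.
  a=1, f=0: remaining (b,c,d,e) ∈ {(0,0,0,1); (0,0,1,1); (0,1,0,1); (0,1,1,1)} — 4.
  a=0, f=1: remaining (b,c,d,e) ∈ {(1,1,0,1); (1,1,1,1)} — 2.
  a=0, f=0: a clause becomes empty — 0.
Total: 4 + 4 + 2 + 0 = 10.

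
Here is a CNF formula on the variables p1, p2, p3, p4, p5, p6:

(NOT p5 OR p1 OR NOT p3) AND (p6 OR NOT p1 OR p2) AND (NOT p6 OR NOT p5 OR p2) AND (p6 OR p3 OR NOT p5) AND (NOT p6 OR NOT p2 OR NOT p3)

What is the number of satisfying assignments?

Split on p6, then p2.
  p6=1, p2=1: forces p3=0; p1, p4, p5 free → 2^3 = 8.
  p6=1, p2=0: forces p5=0; p1, p3, p4 free → 2^3 = 8.
  p6=0, p2=1: p4 free; 5 ways for (p1,p3,p5) × 2^1 = 10.
  p6=0, p2=0: remaining (p1,p3,p4,p5) ∈ {(0,0,0,0); (0,0,1,0); (0,1,0,0); (0,1,1,0)} — 4.
Total: 8 + 8 + 10 + 4 = 30.

30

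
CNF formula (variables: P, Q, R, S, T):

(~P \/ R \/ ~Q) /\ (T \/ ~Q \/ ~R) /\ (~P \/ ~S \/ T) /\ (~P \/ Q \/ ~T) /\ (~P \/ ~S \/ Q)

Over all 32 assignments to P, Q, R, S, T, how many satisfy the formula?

Case analysis on P and Q:
  P=1, Q=1: remaining (R,S,T) ∈ {(1,0,1); (1,1,1)} — 2.
  P=1, Q=0: remaining (R,S,T) ∈ {(0,0,0); (1,0,0)} — 2.
  P=0, Q=1: S free; 3 ways for (R,T) × 2^1 = 6.
  P=0, Q=0: R, S, T free → 2^3 = 8.
Total: 2 + 2 + 6 + 8 = 18.

18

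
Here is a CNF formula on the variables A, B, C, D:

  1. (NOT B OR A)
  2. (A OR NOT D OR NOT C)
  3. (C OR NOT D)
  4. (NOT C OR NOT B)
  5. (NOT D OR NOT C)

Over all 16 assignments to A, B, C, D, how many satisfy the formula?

5

Satisfying assignments:
  A=0 B=0 C=0 D=0
  A=0 B=0 C=1 D=0
  A=1 B=0 C=0 D=0
  A=1 B=0 C=1 D=0
  A=1 B=1 C=0 D=0
That's 5 in total.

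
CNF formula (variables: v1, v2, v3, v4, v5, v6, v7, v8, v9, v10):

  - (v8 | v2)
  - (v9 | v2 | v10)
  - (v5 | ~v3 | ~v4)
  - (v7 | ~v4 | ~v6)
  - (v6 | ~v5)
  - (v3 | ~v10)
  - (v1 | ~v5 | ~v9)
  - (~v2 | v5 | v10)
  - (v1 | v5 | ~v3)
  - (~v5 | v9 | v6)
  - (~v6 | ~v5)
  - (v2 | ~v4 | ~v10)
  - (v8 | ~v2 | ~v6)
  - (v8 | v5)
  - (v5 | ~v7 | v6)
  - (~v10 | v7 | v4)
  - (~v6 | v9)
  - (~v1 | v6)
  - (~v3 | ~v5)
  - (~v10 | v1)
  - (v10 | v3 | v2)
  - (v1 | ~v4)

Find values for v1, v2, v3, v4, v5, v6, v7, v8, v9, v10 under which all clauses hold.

v1 = True  v2 = False  v3 = True  v4 = False  v5 = False  v6 = True  v7 = False  v8 = True  v9 = True  v10 = False

v8 occurs only positively in the remaining clauses — set v8 = True.
Branch on v1: take v1 = True.
  then v6 is forced to True.
  then v5 is forced to False.
  then v9 is forced to True.
Try v2 = False.
The remaining clauses are satisfied by v3 = True, v4 = False, v7 = False, v10 = False.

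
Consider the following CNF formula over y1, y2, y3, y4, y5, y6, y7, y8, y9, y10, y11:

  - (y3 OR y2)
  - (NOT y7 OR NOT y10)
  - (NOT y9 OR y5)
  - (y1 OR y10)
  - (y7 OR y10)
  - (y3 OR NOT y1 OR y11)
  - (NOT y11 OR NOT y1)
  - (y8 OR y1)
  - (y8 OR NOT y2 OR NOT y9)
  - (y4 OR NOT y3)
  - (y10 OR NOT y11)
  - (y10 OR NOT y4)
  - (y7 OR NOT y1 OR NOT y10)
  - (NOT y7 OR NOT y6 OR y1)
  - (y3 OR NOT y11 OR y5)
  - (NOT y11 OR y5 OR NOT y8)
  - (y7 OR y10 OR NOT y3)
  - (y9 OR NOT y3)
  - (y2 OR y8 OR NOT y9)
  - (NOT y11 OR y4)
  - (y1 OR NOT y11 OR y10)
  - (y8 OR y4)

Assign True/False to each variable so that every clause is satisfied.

y1 = F, y2 = T, y3 = F, y4 = T, y5 = T, y6 = F, y7 = F, y8 = T, y9 = F, y10 = T, y11 = T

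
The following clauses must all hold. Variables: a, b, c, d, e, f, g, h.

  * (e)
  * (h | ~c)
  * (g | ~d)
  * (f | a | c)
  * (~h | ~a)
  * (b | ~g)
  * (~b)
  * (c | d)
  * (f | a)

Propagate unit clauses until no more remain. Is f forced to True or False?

True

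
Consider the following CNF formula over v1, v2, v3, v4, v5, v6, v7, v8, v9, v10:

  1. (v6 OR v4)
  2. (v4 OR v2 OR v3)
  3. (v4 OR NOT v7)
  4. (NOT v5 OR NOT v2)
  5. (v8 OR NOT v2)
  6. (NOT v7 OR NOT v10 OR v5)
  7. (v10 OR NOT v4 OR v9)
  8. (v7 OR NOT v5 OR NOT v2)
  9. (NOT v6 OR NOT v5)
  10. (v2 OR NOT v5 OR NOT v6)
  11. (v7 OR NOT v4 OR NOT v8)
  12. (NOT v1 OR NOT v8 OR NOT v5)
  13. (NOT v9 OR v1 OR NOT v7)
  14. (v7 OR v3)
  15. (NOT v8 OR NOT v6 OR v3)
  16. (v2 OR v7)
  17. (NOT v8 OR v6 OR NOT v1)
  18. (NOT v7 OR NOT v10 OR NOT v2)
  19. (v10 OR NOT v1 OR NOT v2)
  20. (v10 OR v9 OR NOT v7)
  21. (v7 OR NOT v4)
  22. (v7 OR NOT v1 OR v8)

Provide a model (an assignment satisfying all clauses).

v1=True, v2=False, v3=False, v4=True, v5=False, v6=False, v7=True, v8=False, v9=True, v10=False

Set v1 = True and propagate.
For the remaining variables, v2 = False, v3 = False, v4 = True, v5 = False, v6 = False, v7 = True, v8 = False, v9 = True, v10 = False works.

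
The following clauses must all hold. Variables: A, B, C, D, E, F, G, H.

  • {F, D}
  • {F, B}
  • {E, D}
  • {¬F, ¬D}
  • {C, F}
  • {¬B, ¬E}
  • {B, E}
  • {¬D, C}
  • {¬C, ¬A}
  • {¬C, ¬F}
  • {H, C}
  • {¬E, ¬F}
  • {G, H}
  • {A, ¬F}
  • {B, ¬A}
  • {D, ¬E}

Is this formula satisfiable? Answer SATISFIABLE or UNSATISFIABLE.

SATISFIABLE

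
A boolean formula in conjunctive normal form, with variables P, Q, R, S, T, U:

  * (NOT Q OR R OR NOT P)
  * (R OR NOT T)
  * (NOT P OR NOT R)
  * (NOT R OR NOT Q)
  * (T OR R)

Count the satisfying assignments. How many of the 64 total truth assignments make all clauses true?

Case analysis on R and P:
  R=1, P=1: a clause becomes empty — 0.
  R=1, P=0: forces Q=0; S, T, U free → 2^3 = 8.
  R=0, P=1: a clause becomes empty — 0.
  R=0, P=0: a clause becomes empty — 0.
Total: 0 + 8 + 0 + 0 = 8.

8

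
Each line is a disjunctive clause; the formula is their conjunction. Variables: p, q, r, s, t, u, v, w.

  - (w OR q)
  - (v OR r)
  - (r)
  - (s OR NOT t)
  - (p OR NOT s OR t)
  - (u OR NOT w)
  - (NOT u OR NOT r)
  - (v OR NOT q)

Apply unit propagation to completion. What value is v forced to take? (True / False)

(r) stands alone — r = True.
From (NOT r OR NOT u) and r = True: u = False.
In (NOT w OR u), u is now false; NOT w must hold, so w = False.
(w OR q) with w = False leaves only q, so q = True.
(NOT q OR v): since q = True, the clause reduces to (v). v = True.

True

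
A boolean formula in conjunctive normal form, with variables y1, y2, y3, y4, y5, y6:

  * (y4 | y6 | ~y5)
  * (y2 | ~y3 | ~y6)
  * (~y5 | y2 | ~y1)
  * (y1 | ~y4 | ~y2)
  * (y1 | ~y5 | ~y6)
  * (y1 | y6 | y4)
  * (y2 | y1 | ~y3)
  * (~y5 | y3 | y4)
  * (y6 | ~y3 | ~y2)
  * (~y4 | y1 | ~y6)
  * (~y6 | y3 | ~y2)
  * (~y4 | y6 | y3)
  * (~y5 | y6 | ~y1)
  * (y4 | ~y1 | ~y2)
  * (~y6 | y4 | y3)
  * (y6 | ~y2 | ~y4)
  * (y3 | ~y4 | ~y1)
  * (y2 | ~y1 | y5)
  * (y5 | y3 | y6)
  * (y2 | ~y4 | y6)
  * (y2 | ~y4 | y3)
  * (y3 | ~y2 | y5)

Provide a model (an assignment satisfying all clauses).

y1 = 1, y2 = 1, y3 = 1, y4 = 1, y5 = 0, y6 = 1

Set y1 = True and propagate.
Try y2 = True.
  then y4 is forced to True.
  then y6 is forced to True.
  then y3 is forced to True.
y5 is now unconstrained; take y5 = False.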